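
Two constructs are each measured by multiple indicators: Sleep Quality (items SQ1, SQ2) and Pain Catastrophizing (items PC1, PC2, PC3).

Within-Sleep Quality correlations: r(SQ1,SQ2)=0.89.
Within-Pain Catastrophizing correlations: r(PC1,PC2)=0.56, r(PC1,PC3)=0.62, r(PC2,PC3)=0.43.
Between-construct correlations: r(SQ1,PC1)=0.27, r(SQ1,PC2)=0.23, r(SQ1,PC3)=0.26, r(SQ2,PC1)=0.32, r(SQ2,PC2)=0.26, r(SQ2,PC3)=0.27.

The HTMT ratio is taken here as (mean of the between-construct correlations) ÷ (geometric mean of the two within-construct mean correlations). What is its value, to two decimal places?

0.39

Between-construct mean = 1.61/6 = 0.2683.
Mean within-SQ = 0.89/1 = 0.8900; mean within-PC = 1.61/3 = 0.5367.
Geometric mean = √(0.8900 × 0.5367) = 0.6911.
HTMT = 0.2683 / 0.6911 = 0.39.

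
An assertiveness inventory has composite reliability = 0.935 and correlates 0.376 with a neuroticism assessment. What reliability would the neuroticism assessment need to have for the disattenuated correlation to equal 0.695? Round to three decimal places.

r_true = r_obs / √(r_xx · r_yy) ⇒ 0.695 = 0.376 / √(0.935 · r_yy).
√(0.935 · r_yy) = 0.376 / 0.695 = 0.5410; 0.935 · r_yy = 0.2927; r_yy = 0.2927 / 0.935 ≈ 0.313.

0.313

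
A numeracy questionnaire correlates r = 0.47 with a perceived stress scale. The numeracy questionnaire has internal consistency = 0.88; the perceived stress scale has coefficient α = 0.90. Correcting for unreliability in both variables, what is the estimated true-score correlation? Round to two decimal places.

0.53

r_true = r_obs / √(r_xx · r_yy) = 0.47 / √(0.88 × 0.90) = 0.47 / √0.7920 = 0.47 / 0.8899 ≈ 0.53.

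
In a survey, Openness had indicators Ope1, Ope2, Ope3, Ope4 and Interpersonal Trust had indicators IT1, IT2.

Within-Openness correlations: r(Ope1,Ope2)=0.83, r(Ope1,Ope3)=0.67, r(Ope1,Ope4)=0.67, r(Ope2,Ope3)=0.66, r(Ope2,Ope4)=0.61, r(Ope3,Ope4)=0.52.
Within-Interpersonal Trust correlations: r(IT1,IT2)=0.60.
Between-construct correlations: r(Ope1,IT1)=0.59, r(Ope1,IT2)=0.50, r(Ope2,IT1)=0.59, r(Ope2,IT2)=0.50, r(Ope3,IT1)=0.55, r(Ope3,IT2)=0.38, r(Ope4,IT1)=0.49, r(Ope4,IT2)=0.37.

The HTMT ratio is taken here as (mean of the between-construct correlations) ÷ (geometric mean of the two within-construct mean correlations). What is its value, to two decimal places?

Mean between = 3.97/8 = 0.4963.
Mean within-Ope = 3.96/6 = 0.6600; mean within-IT = 0.60/1 = 0.6000.
Geometric mean = √(0.6600 × 0.6000) = 0.6293.
HTMT = 0.4963 / 0.6293 = 0.79.

0.79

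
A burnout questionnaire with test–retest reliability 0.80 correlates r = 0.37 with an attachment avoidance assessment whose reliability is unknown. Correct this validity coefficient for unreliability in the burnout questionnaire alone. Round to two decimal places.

Single correction: r_c = r_obs / √r_xx = 0.37 / √0.80 = 0.37 / 0.8944 ≈ 0.41.

0.41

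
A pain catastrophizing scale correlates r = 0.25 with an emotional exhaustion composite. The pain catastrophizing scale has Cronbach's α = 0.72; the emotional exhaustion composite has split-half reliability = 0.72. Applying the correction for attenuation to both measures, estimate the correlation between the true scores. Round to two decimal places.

0.35

r_true = r_obs / √(r_xx · r_yy) = 0.25 / √(0.72 × 0.72) = 0.25 / √0.5184 = 0.25 / 0.7200 ≈ 0.35.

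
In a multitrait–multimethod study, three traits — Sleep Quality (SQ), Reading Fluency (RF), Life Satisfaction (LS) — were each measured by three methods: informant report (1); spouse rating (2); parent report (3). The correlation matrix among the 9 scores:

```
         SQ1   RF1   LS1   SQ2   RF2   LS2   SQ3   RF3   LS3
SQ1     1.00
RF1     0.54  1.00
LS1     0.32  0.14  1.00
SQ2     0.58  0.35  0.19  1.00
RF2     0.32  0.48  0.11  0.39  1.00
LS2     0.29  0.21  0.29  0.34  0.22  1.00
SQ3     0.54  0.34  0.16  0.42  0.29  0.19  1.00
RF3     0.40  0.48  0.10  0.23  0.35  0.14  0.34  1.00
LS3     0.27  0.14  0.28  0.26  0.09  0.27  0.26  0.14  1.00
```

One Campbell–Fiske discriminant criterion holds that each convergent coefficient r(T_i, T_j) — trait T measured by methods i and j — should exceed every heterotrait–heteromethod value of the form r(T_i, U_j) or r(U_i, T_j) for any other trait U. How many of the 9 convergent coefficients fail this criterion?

1

Each convergent coefficient versus the relevant comparison correlations:
SQ (methods 1·2): 0.58 vs {0.32, 0.35, 0.29, 0.19} → pass.
SQ (methods 1·3): 0.54 vs {0.40, 0.34, 0.27, 0.16} → pass.
SQ (methods 2·3): 0.42 vs {0.23, 0.29, 0.26, 0.19} → pass.
RF (methods 1·2): 0.48 vs {0.35, 0.32, 0.21, 0.11} → pass.
RF (methods 1·3): 0.48 vs {0.34, 0.40, 0.14, 0.10} → pass.
RF (methods 2·3): 0.35 vs {0.29, 0.23, 0.09, 0.14} → pass.
LS (methods 1·2): 0.29 vs {0.19, 0.29, 0.11, 0.21} → fail.
LS (methods 1·3): 0.28 vs {0.16, 0.27, 0.10, 0.14} → pass.
LS (methods 2·3): 0.27 vs {0.19, 0.26, 0.14, 0.09} → pass.
1 of 9 fail.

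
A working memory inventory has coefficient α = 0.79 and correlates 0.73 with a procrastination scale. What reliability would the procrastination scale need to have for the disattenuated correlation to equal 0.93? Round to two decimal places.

r_true = r_obs / √(r_xx · r_yy) ⇒ 0.93 = 0.73 / √(0.79 · r_yy).
√(0.79 · r_yy) = 0.73 / 0.93 = 0.7849; 0.79 · r_yy = 0.6161; r_yy = 0.6161 / 0.79 ≈ 0.78.

0.78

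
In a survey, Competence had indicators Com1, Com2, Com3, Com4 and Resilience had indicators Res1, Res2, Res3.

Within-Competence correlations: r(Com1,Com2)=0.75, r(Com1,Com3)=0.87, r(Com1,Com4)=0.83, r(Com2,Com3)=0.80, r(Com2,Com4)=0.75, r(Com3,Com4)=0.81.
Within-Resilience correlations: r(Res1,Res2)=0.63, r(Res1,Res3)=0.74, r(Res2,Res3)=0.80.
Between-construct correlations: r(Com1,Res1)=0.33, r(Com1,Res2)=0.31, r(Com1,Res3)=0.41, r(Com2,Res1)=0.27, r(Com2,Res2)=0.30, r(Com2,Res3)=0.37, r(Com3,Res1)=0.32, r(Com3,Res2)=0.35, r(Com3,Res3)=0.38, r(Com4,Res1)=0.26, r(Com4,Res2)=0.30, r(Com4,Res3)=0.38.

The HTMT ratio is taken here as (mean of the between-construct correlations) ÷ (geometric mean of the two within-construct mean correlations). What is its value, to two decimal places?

Between-construct mean = 3.98/12 = 0.3317.
Mean within-Com = 4.81/6 = 0.8017; mean within-Res = 2.17/3 = 0.7233.
Geometric mean = √(0.8017 × 0.7233) = 0.7615.
HTMT = 0.3317 / 0.7615 = 0.44.

0.44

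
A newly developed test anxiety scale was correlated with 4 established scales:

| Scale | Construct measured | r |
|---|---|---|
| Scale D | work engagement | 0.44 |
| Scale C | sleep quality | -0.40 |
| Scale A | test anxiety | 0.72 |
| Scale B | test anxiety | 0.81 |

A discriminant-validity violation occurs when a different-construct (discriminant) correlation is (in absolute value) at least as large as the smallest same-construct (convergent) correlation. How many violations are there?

Convergent (same construct = test anxiety): Scale A, Scale B.
Smallest convergent = 0.72. Discriminant |r|: 0.44, 0.40; count ≥ 0.72 → 0.

0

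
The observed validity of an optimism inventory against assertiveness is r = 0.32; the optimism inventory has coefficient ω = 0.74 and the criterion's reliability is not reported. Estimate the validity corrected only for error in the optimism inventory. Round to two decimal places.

Single correction: r_c = r_obs / √r_xx = 0.32 / √0.74 = 0.32 / 0.8602 ≈ 0.37.

0.37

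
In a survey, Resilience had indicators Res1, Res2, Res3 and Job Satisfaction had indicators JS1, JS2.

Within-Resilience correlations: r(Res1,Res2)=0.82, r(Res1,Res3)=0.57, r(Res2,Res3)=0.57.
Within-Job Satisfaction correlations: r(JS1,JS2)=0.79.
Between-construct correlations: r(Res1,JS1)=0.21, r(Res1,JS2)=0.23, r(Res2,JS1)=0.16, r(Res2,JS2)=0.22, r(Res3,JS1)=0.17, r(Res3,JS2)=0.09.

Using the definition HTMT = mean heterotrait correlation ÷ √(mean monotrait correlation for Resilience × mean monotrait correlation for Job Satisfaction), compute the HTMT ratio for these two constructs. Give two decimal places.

Mean between = 1.08/6 = 0.1800.
Mean within-Res = 1.96/3 = 0.6533; mean within-JS = 0.79/1 = 0.7900.
Geometric mean = √(0.6533 × 0.7900) = 0.7184.
HTMT = 0.1800 / 0.7184 = 0.25.

0.25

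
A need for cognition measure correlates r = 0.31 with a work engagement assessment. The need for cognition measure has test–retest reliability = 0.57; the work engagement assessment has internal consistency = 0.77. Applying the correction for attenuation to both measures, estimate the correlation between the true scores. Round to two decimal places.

r_true = r_obs / √(r_xx · r_yy) = 0.31 / √(0.57 × 0.77) = 0.31 / √0.4389 = 0.31 / 0.6625 ≈ 0.47.

0.47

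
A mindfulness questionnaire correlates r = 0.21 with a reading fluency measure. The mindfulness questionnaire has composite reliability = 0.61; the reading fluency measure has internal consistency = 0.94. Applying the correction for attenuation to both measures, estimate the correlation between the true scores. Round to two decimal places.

r_true = r_obs / √(r_xx · r_yy) = 0.21 / √(0.61 × 0.94) = 0.21 / √0.5734 = 0.21 / 0.7572 ≈ 0.28.

0.28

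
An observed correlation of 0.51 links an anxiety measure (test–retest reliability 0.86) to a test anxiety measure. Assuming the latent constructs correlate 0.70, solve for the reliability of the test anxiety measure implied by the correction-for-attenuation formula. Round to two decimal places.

r_true = r_obs / √(r_xx · r_yy) ⇒ 0.70 = 0.51 / √(0.86 · r_yy).
√(0.86 · r_yy) = 0.51 / 0.70 = 0.7286; 0.86 · r_yy = 0.5309; r_yy = 0.5309 / 0.86 ≈ 0.62.

0.62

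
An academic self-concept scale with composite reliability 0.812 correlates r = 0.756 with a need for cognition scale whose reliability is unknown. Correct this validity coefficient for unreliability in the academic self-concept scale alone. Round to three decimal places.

0.839

Single correction: r_c = r_obs / √r_xx = 0.756 / √0.812 = 0.756 / 0.9011 ≈ 0.839.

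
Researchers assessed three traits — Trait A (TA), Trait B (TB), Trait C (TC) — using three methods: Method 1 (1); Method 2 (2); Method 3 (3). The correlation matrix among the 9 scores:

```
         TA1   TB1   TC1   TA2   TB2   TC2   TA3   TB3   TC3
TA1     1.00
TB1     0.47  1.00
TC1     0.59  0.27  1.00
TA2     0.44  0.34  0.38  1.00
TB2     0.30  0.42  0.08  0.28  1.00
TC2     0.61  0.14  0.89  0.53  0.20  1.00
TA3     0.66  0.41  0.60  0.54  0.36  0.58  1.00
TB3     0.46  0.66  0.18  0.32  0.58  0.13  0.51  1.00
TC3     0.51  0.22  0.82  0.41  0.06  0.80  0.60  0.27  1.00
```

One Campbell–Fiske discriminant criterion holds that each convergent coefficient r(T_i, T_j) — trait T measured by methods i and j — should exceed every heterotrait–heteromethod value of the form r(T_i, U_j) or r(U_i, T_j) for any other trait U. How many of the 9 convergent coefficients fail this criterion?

Checking each validity diagonal entry against its comparison values:
TA (methods 1·2): 0.44 vs {0.30, 0.34, 0.61, 0.38} → fail.
TA (methods 1·3): 0.66 vs {0.46, 0.41, 0.51, 0.60} → pass.
TA (methods 2·3): 0.54 vs {0.32, 0.36, 0.41, 0.58} → fail.
TB (methods 1·2): 0.42 vs {0.34, 0.30, 0.14, 0.08} → pass.
TB (methods 1·3): 0.66 vs {0.41, 0.46, 0.22, 0.18} → pass.
TB (methods 2·3): 0.58 vs {0.36, 0.32, 0.06, 0.13} → pass.
TC (methods 1·2): 0.89 vs {0.38, 0.61, 0.08, 0.14} → pass.
TC (methods 1·3): 0.82 vs {0.60, 0.51, 0.18, 0.22} → pass.
TC (methods 2·3): 0.80 vs {0.58, 0.41, 0.13, 0.06} → pass.
2 of 9 fail.

2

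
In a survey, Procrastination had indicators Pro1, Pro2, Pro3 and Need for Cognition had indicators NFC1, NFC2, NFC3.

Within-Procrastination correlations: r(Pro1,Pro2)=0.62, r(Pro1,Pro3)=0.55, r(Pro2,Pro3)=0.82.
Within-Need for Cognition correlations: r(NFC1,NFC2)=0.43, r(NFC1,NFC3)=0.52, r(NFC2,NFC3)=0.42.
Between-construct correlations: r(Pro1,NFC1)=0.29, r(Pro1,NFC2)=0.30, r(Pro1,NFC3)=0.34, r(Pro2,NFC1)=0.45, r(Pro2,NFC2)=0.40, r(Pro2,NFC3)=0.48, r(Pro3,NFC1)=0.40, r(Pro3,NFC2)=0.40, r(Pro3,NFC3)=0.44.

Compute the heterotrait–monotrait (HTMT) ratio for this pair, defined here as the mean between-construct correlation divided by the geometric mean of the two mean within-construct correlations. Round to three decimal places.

Mean heterotrait r = 3.50/9 = 0.3889.
Mean within-Pro = 1.99/3 = 0.6633; mean within-NFC = 1.37/3 = 0.4567.
Geometric mean = √(0.6633 × 0.4567) = 0.5504.
HTMT = 0.3889 / 0.5504 = 0.707.

0.707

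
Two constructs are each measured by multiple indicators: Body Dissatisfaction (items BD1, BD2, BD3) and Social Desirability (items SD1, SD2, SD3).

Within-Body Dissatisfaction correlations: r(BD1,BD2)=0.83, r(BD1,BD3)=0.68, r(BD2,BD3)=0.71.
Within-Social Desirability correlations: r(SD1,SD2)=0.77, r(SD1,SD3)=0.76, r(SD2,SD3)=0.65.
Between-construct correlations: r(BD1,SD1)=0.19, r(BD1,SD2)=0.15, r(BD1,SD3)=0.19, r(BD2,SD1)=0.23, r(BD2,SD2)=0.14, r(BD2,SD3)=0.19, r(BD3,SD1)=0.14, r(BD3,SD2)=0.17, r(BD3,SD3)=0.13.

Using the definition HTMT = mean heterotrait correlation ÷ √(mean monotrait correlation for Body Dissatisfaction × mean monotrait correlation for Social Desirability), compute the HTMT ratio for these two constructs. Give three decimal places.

Mean heterotrait r = 1.53/9 = 0.1700.
Mean within-BD = 2.22/3 = 0.7400; mean within-SD = 2.18/3 = 0.7267.
Geometric mean = √(0.7400 × 0.7267) = 0.7333.
HTMT = 0.1700 / 0.7333 = 0.232.

0.232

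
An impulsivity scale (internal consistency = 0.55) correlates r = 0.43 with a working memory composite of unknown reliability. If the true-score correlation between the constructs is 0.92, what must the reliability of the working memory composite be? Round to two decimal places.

r_true = r_obs / √(r_xx · r_yy) ⇒ 0.92 = 0.43 / √(0.55 · r_yy).
√(0.55 · r_yy) = 0.43 / 0.92 = 0.4674; 0.55 · r_yy = 0.2185; r_yy = 0.2185 / 0.55 ≈ 0.40.

0.40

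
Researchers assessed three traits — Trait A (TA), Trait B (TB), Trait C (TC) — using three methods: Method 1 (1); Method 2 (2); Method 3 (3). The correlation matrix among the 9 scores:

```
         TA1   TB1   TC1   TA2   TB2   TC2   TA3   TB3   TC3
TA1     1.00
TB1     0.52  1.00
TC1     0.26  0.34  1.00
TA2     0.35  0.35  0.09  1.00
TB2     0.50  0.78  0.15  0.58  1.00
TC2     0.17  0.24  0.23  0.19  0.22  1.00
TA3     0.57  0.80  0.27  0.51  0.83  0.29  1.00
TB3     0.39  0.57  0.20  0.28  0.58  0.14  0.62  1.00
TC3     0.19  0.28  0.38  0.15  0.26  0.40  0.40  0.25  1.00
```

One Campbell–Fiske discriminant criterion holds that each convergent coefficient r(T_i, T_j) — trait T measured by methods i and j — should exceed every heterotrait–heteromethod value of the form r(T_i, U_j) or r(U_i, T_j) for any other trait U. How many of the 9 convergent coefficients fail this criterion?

Convergent coefficients and their comparison sets:
TA (methods 1·2): 0.35 vs {0.50, 0.35, 0.17, 0.09} → fail.
TA (methods 1·3): 0.57 vs {0.39, 0.80, 0.19, 0.27} → fail.
TA (methods 2·3): 0.51 vs {0.28, 0.83, 0.15, 0.29} → fail.
TB (methods 1·2): 0.78 vs {0.35, 0.50, 0.24, 0.15} → pass.
TB (methods 1·3): 0.57 vs {0.80, 0.39, 0.28, 0.20} → fail.
TB (methods 2·3): 0.58 vs {0.83, 0.28, 0.26, 0.14} → fail.
TC (methods 1·2): 0.23 vs {0.09, 0.17, 0.15, 0.24} → fail.
TC (methods 1·3): 0.38 vs {0.27, 0.19, 0.20, 0.28} → pass.
TC (methods 2·3): 0.40 vs {0.29, 0.15, 0.14, 0.26} → pass.
6 of 9 fail.

6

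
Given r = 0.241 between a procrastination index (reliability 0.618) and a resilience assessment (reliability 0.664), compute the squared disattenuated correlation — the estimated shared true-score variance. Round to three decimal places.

Disattenuated r = 0.241 / √(0.618 × 0.664) = 0.241 / 0.6406 = 0.3762.
Shared true-score variance = 0.3762² = 0.1415 ≈ 0.142.

0.142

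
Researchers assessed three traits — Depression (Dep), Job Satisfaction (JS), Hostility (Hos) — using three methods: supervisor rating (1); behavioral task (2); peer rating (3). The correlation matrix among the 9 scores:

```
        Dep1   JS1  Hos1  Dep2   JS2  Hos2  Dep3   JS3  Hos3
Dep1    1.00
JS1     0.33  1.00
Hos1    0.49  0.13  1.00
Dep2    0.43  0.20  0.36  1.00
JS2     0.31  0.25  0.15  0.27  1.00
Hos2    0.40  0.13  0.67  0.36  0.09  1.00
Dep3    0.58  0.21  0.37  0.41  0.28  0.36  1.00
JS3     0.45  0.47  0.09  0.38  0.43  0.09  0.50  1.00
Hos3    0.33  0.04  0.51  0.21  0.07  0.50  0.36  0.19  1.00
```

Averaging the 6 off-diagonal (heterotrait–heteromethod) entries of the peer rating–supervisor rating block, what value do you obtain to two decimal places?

HTHM values (method 3 × method 1): 0.21, 0.37, 0.45, 0.09, 0.33, 0.04; mean = 1.49/6 = 0.25.

0.25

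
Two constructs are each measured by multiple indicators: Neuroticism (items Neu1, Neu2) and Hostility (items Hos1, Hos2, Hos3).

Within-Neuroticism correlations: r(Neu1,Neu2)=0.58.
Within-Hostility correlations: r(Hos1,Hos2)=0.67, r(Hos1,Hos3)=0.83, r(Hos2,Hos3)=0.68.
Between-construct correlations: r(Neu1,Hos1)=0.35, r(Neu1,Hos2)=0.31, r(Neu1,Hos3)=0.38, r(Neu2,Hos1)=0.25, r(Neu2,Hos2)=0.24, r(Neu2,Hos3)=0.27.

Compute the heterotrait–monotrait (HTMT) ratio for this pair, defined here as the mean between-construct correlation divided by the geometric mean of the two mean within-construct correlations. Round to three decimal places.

Between-construct mean = 1.80/6 = 0.3000.
Mean within-Neu = 0.58/1 = 0.5800; mean within-Hos = 2.18/3 = 0.7267.
Geometric mean = √(0.5800 × 0.7267) = 0.6492.
HTMT = 0.3000 / 0.6492 = 0.462.

0.462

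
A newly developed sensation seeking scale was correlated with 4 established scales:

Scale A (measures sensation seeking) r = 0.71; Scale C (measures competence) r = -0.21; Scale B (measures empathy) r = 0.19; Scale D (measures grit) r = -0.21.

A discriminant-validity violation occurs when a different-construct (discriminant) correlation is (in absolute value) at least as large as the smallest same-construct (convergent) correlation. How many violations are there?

0

Convergent (same construct = sensation seeking): Scale A.
Smallest convergent = 0.71. Discriminant |r|: 0.21, 0.19, 0.21; count ≥ 0.71 → 0.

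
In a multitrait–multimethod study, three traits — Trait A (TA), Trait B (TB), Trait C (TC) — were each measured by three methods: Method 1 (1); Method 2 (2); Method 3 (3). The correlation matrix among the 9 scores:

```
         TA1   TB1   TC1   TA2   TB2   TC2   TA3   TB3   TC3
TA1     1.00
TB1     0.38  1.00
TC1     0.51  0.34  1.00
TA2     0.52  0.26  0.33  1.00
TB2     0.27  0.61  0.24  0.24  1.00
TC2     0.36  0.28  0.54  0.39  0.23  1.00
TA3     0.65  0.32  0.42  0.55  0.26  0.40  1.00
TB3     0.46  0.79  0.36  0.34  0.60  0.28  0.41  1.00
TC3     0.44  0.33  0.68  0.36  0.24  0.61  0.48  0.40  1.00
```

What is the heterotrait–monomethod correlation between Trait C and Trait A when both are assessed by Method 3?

Different traits, same method: r(TC3, TA3) = 0.48.

0.48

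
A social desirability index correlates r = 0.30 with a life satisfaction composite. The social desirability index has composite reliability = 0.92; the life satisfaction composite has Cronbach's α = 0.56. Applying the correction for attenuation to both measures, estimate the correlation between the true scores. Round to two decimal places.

r_true = r_obs / √(r_xx · r_yy) = 0.30 / √(0.92 × 0.56) = 0.30 / √0.5152 = 0.30 / 0.7178 ≈ 0.42.

0.42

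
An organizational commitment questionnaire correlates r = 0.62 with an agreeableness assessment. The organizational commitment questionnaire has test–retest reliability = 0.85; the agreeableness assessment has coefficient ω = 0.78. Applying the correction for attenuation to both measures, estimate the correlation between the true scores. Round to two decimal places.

r_true = r_obs / √(r_xx · r_yy) = 0.62 / √(0.85 × 0.78) = 0.62 / √0.6630 = 0.62 / 0.8142 ≈ 0.76.

0.76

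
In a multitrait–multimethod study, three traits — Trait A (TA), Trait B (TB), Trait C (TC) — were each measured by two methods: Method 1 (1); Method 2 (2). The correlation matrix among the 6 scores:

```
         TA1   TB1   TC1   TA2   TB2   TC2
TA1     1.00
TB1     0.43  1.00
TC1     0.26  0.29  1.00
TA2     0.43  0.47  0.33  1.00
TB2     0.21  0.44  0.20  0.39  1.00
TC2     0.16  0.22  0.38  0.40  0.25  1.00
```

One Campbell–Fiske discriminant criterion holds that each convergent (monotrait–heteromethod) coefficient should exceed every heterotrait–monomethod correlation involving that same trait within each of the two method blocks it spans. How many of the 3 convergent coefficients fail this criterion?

Convergent coefficients and their comparison sets:
TA (methods 1·2): 0.43 vs {0.43, 0.39, 0.26, 0.40} → fail.
TB (methods 1·2): 0.44 vs {0.43, 0.39, 0.29, 0.25} → pass.
TC (methods 1·2): 0.38 vs {0.26, 0.40, 0.29, 0.25} → fail.
2 of 3 fail.

2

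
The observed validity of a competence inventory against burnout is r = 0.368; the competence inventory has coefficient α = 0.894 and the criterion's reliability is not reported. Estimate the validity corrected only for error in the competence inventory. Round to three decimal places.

Single correction: r_c = r_obs / √r_xx = 0.368 / √0.894 = 0.368 / 0.9455 ≈ 0.389.

0.389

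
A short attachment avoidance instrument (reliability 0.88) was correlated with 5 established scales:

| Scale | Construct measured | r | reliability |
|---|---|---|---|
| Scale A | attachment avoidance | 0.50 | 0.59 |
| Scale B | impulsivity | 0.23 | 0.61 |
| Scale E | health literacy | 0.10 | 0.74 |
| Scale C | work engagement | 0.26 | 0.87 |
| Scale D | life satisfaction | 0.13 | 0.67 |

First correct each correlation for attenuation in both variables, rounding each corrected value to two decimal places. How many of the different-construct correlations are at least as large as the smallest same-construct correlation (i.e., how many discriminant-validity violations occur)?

Disattenuated r (r / √(r_scale · r_new)):
  Scale A (conv): 0.50 / √(0.59·0.88) = 0.69
  Scale B (disc): 0.23 / √(0.61·0.88) = 0.31
  Scale E (disc): 0.10 / √(0.74·0.88) = 0.12
  Scale C (disc): 0.26 / √(0.87·0.88) = 0.30
  Scale D (disc): 0.13 / √(0.67·0.88) = 0.17
Smallest convergent = 0.69. Discriminant values: 0.31, 0.12, 0.30, 0.17; count ≥ 0.69 → 0.

0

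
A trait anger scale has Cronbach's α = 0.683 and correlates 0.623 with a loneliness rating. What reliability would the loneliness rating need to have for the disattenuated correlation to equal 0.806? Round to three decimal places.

r_true = r_obs / √(r_xx · r_yy) ⇒ 0.806 = 0.623 / √(0.683 · r_yy).
√(0.683 · r_yy) = 0.623 / 0.806 = 0.7730; 0.683 · r_yy = 0.5975; r_yy = 0.5975 / 0.683 ≈ 0.875.

0.875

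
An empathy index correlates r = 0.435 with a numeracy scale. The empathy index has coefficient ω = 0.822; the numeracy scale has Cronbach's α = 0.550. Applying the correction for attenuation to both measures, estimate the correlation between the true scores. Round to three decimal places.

0.647

r_true = r_obs / √(r_xx · r_yy) = 0.435 / √(0.822 × 0.550) = 0.435 / √0.452100 = 0.435 / 0.6724 ≈ 0.647.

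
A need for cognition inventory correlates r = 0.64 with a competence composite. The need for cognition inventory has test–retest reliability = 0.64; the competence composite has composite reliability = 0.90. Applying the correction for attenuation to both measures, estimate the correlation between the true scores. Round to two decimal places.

r_true = r_obs / √(r_xx · r_yy) = 0.64 / √(0.64 × 0.90) = 0.64 / √0.5760 = 0.64 / 0.7589 ≈ 0.84.

0.84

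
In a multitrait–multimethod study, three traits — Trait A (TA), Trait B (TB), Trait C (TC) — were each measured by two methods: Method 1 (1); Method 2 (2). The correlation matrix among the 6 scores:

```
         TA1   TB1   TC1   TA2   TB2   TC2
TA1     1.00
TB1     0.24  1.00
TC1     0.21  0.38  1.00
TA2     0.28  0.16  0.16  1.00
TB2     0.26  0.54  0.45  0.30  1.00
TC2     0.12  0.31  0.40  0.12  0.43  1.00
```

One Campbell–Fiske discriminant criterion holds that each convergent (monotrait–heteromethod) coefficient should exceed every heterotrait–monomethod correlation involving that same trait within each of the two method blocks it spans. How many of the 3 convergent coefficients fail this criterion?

Convergent coefficients and their comparison sets:
TA (methods 1·2): 0.28 vs {0.24, 0.30, 0.21, 0.12} → fail.
TB (methods 1·2): 0.54 vs {0.24, 0.30, 0.38, 0.43} → pass.
TC (methods 1·2): 0.40 vs {0.21, 0.12, 0.38, 0.43} → fail.
2 of 3 fail.

2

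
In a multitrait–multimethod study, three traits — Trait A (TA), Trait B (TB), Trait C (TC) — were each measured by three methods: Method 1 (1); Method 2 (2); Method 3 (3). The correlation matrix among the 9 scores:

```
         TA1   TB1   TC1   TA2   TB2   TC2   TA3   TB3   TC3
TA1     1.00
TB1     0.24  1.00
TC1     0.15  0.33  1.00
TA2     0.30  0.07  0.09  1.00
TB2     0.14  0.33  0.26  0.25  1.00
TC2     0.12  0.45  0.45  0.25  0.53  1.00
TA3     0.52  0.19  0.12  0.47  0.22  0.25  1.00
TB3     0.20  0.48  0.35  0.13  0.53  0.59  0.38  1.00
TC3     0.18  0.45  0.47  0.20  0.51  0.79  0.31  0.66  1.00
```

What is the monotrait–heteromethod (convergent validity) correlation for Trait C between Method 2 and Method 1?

0.45

Same trait (TC), different methods: r(TC2, TC1) = 0.45.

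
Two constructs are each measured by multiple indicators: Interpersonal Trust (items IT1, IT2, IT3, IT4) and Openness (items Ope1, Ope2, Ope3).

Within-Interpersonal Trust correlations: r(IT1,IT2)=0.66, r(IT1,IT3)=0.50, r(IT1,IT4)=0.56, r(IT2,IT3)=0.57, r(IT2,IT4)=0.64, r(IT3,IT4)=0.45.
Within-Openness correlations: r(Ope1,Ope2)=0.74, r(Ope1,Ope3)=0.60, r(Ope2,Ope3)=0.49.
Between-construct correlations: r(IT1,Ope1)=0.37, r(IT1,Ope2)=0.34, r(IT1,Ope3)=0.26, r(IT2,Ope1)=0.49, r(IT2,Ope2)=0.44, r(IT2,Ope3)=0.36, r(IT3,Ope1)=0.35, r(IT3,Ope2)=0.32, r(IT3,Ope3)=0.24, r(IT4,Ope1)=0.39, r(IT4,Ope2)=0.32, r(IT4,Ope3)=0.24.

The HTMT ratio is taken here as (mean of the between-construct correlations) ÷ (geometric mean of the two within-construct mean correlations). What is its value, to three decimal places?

0.586

Mean heterotrait r = 4.12/12 = 0.3433.
Mean within-IT = 3.38/6 = 0.5633; mean within-Ope = 1.83/3 = 0.6100.
Geometric mean = √(0.5633 × 0.6100) = 0.5862.
HTMT = 0.3433 / 0.5862 = 0.586.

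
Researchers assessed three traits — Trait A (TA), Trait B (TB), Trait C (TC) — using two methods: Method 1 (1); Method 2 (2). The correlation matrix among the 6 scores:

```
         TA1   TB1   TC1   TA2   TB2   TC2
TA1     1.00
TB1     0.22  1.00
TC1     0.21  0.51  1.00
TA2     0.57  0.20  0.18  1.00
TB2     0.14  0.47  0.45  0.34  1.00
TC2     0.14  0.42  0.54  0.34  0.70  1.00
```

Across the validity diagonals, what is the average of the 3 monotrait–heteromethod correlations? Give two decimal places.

0.53

Convergent values: 0.57, 0.47, 0.54; mean = 1.58/3 = 0.53.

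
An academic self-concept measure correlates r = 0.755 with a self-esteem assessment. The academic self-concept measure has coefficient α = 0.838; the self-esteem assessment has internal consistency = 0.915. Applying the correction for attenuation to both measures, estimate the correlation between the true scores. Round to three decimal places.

0.862

r_true = r_obs / √(r_xx · r_yy) = 0.755 / √(0.838 × 0.915) = 0.755 / √0.766770 = 0.755 / 0.8757 ≈ 0.862.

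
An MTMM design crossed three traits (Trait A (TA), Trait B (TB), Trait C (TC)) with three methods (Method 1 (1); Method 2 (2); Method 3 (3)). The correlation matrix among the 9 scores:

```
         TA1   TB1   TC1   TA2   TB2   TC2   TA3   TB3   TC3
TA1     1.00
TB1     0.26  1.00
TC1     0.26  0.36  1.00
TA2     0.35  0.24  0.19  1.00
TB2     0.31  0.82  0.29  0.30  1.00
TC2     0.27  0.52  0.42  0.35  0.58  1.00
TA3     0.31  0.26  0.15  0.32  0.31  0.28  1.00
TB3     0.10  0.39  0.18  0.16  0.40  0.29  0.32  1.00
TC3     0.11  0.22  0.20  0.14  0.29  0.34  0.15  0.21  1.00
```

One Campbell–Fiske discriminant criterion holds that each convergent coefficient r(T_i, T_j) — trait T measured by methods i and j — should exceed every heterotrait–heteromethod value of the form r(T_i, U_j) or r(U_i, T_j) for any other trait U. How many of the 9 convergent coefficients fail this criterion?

Checking each validity diagonal entry against its comparison values:
TA (methods 1·2): 0.35 vs {0.31, 0.24, 0.27, 0.19} → pass.
TA (methods 1·3): 0.31 vs {0.10, 0.26, 0.11, 0.15} → pass.
TA (methods 2·3): 0.32 vs {0.16, 0.31, 0.14, 0.28} → pass.
TB (methods 1·2): 0.82 vs {0.24, 0.31, 0.52, 0.29} → pass.
TB (methods 1·3): 0.39 vs {0.26, 0.10, 0.22, 0.18} → pass.
TB (methods 2·3): 0.40 vs {0.31, 0.16, 0.29, 0.29} → pass.
TC (methods 1·2): 0.42 vs {0.19, 0.27, 0.29, 0.52} → fail.
TC (methods 1·3): 0.20 vs {0.15, 0.11, 0.18, 0.22} → fail.
TC (methods 2·3): 0.34 vs {0.28, 0.14, 0.29, 0.29} → pass.
2 of 9 fail.

2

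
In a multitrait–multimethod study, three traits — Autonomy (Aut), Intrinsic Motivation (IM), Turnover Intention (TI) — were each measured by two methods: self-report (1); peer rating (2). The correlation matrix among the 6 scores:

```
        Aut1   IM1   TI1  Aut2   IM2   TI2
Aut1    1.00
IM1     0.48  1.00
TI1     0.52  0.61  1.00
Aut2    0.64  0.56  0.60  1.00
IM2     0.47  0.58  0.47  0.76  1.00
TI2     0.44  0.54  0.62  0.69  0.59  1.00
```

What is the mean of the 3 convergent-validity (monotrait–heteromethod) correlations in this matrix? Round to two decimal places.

Convergent values: 0.64, 0.58, 0.62; mean = 1.84/3 = 0.61.

0.61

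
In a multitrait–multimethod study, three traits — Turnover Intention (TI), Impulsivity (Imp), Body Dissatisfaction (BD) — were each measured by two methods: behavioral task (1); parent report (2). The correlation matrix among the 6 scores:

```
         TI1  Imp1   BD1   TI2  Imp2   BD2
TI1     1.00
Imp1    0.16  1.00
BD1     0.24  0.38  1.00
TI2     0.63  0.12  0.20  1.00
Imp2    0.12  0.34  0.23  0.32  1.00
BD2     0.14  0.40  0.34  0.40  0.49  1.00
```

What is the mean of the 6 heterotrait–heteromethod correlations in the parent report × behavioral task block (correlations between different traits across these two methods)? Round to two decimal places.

HTHM values (method 2 × method 1): 0.12, 0.20, 0.12, 0.23, 0.14, 0.40; mean = 1.21/6 = 0.20.

0.20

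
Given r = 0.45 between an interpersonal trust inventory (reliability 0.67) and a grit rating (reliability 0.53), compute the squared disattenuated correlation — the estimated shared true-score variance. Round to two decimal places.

0.57

Disattenuated r = 0.45 / √(0.67 × 0.53) = 0.45 / 0.5959 = 0.7552.
Shared true-score variance = 0.7552² = 0.5703 ≈ 0.57.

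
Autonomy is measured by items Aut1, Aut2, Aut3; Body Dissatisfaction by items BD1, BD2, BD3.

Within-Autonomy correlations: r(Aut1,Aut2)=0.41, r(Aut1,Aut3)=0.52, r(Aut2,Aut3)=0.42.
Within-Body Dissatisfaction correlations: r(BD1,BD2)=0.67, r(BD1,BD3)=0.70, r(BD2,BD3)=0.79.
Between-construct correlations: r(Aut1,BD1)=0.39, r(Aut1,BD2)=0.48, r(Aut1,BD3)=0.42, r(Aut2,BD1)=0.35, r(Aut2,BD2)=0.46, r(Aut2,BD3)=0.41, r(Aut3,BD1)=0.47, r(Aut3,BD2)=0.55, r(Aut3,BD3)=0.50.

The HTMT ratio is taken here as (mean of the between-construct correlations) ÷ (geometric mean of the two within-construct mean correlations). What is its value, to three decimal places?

0.787

Between-construct mean = 4.03/9 = 0.4478.
Mean within-Aut = 1.35/3 = 0.4500; mean within-BD = 2.16/3 = 0.7200.
Geometric mean = √(0.4500 × 0.7200) = 0.5692.
HTMT = 0.4478 / 0.5692 = 0.787.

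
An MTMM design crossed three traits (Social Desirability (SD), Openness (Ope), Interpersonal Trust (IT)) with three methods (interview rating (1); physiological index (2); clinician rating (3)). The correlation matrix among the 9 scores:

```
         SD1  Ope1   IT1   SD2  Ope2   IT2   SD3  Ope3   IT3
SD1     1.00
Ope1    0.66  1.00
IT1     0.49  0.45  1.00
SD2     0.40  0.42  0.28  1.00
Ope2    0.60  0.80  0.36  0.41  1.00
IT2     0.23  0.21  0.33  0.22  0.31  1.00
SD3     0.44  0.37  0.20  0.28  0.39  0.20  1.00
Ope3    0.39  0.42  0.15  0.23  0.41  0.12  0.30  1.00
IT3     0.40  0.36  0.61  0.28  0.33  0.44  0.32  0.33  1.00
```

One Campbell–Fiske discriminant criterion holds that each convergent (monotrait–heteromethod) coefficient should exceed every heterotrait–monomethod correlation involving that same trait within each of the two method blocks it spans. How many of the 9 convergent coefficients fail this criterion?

Checking each validity diagonal entry against its comparison values:
SD (methods 1·2): 0.40 vs {0.66, 0.41, 0.49, 0.22} → fail.
SD (methods 1·3): 0.44 vs {0.66, 0.30, 0.49, 0.32} → fail.
SD (methods 2·3): 0.28 vs {0.41, 0.30, 0.22, 0.32} → fail.
Ope (methods 1·2): 0.80 vs {0.66, 0.41, 0.45, 0.31} → pass.
Ope (methods 1·3): 0.42 vs {0.66, 0.30, 0.45, 0.33} → fail.
Ope (methods 2·3): 0.41 vs {0.41, 0.30, 0.31, 0.33} → fail.
IT (methods 1·2): 0.33 vs {0.49, 0.22, 0.45, 0.31} → fail.
IT (methods 1·3): 0.61 vs {0.49, 0.32, 0.45, 0.33} → pass.
IT (methods 2·3): 0.44 vs {0.22, 0.32, 0.31, 0.33} → pass.
6 of 9 fail.

6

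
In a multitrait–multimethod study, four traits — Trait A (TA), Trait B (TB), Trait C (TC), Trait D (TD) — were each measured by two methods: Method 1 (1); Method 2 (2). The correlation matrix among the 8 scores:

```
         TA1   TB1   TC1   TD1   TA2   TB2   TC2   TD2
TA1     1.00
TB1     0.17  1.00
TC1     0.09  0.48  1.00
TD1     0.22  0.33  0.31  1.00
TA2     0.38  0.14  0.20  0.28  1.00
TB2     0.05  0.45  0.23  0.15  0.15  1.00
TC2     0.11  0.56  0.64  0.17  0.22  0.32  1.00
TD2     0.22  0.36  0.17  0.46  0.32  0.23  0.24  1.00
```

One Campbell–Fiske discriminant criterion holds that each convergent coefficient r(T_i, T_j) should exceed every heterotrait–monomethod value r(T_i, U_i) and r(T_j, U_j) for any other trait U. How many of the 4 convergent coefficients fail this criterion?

Each convergent coefficient versus the relevant comparison correlations:
TA (methods 1·2): 0.38 vs {0.17, 0.15, 0.09, 0.22, 0.22, 0.32} → pass.
TB (methods 1·2): 0.45 vs {0.17, 0.15, 0.48, 0.32, 0.33, 0.23} → fail.
TC (methods 1·2): 0.64 vs {0.09, 0.22, 0.48, 0.32, 0.31, 0.24} → pass.
TD (methods 1·2): 0.46 vs {0.22, 0.32, 0.33, 0.23, 0.31, 0.24} → pass.
1 of 4 fail.

1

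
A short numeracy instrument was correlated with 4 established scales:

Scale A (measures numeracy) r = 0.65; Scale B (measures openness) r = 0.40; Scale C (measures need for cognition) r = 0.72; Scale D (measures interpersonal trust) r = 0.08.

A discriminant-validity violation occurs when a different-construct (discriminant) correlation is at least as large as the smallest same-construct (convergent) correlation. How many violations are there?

1

Convergent (same construct = numeracy): Scale A.
Smallest convergent = 0.65. Discriminant values: 0.40, 0.72, 0.08; count ≥ 0.65 → 1.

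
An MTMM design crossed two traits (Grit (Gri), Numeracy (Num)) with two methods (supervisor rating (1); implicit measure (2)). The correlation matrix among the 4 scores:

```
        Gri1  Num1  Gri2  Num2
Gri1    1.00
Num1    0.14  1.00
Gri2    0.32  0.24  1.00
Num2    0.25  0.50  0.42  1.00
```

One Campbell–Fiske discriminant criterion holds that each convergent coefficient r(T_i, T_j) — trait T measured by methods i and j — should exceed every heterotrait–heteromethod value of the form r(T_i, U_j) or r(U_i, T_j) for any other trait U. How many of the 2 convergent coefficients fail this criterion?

0

Checking each validity diagonal entry against its comparison values:
Gri (methods 1·2): 0.32 vs {0.25, 0.24} → pass.
Num (methods 1·2): 0.50 vs {0.24, 0.25} → pass.
0 of 2 fail.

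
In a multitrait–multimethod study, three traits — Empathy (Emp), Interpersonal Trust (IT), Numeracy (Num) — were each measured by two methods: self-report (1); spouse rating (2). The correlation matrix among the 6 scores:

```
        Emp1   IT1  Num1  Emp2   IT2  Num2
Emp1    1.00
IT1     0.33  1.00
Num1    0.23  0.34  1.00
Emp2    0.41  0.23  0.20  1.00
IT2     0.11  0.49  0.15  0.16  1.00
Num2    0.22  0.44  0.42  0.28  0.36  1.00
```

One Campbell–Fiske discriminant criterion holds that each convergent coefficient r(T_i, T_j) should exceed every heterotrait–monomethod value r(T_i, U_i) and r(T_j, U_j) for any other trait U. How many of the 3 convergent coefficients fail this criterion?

Convergent coefficients and their comparison sets:
Emp (methods 1·2): 0.41 vs {0.33, 0.16, 0.23, 0.28} → pass.
IT (methods 1·2): 0.49 vs {0.33, 0.16, 0.34, 0.36} → pass.
Num (methods 1·2): 0.42 vs {0.23, 0.28, 0.34, 0.36} → pass.
0 of 3 fail.

0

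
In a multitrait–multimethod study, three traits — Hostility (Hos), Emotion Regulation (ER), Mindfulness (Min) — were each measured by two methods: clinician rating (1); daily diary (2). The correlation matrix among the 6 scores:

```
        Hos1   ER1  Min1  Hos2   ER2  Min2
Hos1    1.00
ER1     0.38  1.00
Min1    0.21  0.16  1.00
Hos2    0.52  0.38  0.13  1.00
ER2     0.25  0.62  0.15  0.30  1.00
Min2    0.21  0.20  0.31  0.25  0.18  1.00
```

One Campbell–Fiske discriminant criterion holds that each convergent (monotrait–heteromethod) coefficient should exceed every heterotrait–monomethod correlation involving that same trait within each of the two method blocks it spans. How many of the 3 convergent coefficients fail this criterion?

Each convergent coefficient versus the relevant comparison correlations:
Hos (methods 1·2): 0.52 vs {0.38, 0.30, 0.21, 0.25} → pass.
ER (methods 1·2): 0.62 vs {0.38, 0.30, 0.16, 0.18} → pass.
Min (methods 1·2): 0.31 vs {0.21, 0.25, 0.16, 0.18} → pass.
0 of 3 fail.

0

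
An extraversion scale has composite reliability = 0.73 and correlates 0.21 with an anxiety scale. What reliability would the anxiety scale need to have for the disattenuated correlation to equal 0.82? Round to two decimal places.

r_true = r_obs / √(r_xx · r_yy) ⇒ 0.82 = 0.21 / √(0.73 · r_yy).
√(0.73 · r_yy) = 0.21 / 0.82 = 0.2561; 0.73 · r_yy = 0.0656; r_yy = 0.0656 / 0.73 ≈ 0.09.

0.09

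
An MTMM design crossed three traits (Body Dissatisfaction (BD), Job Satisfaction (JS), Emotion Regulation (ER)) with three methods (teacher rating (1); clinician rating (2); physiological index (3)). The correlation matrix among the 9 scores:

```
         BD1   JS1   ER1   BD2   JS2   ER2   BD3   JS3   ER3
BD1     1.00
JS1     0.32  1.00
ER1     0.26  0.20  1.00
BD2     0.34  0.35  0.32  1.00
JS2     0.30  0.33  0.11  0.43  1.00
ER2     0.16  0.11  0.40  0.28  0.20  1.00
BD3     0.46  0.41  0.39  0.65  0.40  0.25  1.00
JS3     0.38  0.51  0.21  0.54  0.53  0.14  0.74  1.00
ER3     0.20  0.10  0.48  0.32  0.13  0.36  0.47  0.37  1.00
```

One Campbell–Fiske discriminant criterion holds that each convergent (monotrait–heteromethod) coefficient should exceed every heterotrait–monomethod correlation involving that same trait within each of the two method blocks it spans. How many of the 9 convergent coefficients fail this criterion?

Checking each validity diagonal entry against its comparison values:
BD (methods 1·2): 0.34 vs {0.32, 0.43, 0.26, 0.28} → fail.
BD (methods 1·3): 0.46 vs {0.32, 0.74, 0.26, 0.47} → fail.
BD (methods 2·3): 0.65 vs {0.43, 0.74, 0.28, 0.47} → fail.
JS (methods 1·2): 0.33 vs {0.32, 0.43, 0.20, 0.20} → fail.
JS (methods 1·3): 0.51 vs {0.32, 0.74, 0.20, 0.37} → fail.
JS (methods 2·3): 0.53 vs {0.43, 0.74, 0.20, 0.37} → fail.
ER (methods 1·2): 0.40 vs {0.26, 0.28, 0.20, 0.20} → pass.
ER (methods 1·3): 0.48 vs {0.26, 0.47, 0.20, 0.37} → pass.
ER (methods 2·3): 0.36 vs {0.28, 0.47, 0.20, 0.37} → fail.
7 of 9 fail.

7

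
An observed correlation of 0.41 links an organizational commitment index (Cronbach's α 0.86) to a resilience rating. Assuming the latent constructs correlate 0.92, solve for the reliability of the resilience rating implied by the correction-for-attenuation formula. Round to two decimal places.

r_true = r_obs / √(r_xx · r_yy) ⇒ 0.92 = 0.41 / √(0.86 · r_yy).
√(0.86 · r_yy) = 0.41 / 0.92 = 0.4457; 0.86 · r_yy = 0.1986; r_yy = 0.1986 / 0.86 ≈ 0.23.

0.23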